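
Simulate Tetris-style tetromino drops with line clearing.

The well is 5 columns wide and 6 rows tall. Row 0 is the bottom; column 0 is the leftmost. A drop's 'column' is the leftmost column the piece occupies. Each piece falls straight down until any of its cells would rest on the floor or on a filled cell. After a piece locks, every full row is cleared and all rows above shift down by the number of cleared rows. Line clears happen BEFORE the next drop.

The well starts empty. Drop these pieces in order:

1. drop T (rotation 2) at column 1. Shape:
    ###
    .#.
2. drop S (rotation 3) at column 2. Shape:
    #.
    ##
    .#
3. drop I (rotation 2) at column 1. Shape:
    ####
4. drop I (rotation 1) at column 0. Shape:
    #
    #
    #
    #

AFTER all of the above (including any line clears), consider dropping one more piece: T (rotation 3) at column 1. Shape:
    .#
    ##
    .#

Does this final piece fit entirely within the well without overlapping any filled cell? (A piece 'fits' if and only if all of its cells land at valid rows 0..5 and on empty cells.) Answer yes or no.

Drop 1: T rot2 at col 1 lands with bottom-row=0; cleared 0 line(s) (total 0); column heights now [0 2 2 2 0], max=2
Drop 2: S rot3 at col 2 lands with bottom-row=2; cleared 0 line(s) (total 0); column heights now [0 2 5 4 0], max=5
Drop 3: I rot2 at col 1 lands with bottom-row=5; cleared 0 line(s) (total 0); column heights now [0 6 6 6 6], max=6
Drop 4: I rot1 at col 0 lands with bottom-row=0; cleared 0 line(s) (total 0); column heights now [4 6 6 6 6], max=6
Test piece T rot3 at col 1 (width 2): heights before test = [4 6 6 6 6]; fits = False

Answer: no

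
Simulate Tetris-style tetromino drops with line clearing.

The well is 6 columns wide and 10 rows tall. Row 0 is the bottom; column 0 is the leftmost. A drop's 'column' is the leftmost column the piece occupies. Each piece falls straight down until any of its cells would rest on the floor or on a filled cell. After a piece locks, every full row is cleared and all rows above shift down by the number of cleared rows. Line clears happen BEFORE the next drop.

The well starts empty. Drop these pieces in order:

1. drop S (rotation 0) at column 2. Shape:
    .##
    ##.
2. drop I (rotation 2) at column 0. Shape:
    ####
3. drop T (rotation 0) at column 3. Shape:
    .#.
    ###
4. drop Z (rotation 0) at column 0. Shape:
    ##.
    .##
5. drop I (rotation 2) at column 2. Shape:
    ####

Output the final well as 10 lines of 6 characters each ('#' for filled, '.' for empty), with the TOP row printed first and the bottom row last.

Answer: ......
......
......
......
..####
##..#.
.#####
####..
...##.
..##..

Derivation:
Drop 1: S rot0 at col 2 lands with bottom-row=0; cleared 0 line(s) (total 0); column heights now [0 0 1 2 2 0], max=2
Drop 2: I rot2 at col 0 lands with bottom-row=2; cleared 0 line(s) (total 0); column heights now [3 3 3 3 2 0], max=3
Drop 3: T rot0 at col 3 lands with bottom-row=3; cleared 0 line(s) (total 0); column heights now [3 3 3 4 5 4], max=5
Drop 4: Z rot0 at col 0 lands with bottom-row=3; cleared 0 line(s) (total 0); column heights now [5 5 4 4 5 4], max=5
Drop 5: I rot2 at col 2 lands with bottom-row=5; cleared 0 line(s) (total 0); column heights now [5 5 6 6 6 6], max=6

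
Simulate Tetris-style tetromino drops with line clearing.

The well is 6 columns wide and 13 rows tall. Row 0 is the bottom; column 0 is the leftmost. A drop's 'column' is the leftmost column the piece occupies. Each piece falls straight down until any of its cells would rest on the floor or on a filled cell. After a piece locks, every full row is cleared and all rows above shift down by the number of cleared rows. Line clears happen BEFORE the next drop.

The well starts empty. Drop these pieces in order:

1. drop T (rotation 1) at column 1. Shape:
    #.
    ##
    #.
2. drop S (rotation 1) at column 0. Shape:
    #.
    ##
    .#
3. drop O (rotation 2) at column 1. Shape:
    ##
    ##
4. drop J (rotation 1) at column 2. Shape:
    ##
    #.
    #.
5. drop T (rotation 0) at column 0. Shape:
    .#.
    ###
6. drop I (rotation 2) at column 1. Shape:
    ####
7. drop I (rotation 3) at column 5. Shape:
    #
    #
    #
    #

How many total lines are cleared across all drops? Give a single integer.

Drop 1: T rot1 at col 1 lands with bottom-row=0; cleared 0 line(s) (total 0); column heights now [0 3 2 0 0 0], max=3
Drop 2: S rot1 at col 0 lands with bottom-row=3; cleared 0 line(s) (total 0); column heights now [6 5 2 0 0 0], max=6
Drop 3: O rot2 at col 1 lands with bottom-row=5; cleared 0 line(s) (total 0); column heights now [6 7 7 0 0 0], max=7
Drop 4: J rot1 at col 2 lands with bottom-row=7; cleared 0 line(s) (total 0); column heights now [6 7 10 10 0 0], max=10
Drop 5: T rot0 at col 0 lands with bottom-row=10; cleared 0 line(s) (total 0); column heights now [11 12 11 10 0 0], max=12
Drop 6: I rot2 at col 1 lands with bottom-row=12; cleared 0 line(s) (total 0); column heights now [11 13 13 13 13 0], max=13
Drop 7: I rot3 at col 5 lands with bottom-row=0; cleared 0 line(s) (total 0); column heights now [11 13 13 13 13 4], max=13

Answer: 0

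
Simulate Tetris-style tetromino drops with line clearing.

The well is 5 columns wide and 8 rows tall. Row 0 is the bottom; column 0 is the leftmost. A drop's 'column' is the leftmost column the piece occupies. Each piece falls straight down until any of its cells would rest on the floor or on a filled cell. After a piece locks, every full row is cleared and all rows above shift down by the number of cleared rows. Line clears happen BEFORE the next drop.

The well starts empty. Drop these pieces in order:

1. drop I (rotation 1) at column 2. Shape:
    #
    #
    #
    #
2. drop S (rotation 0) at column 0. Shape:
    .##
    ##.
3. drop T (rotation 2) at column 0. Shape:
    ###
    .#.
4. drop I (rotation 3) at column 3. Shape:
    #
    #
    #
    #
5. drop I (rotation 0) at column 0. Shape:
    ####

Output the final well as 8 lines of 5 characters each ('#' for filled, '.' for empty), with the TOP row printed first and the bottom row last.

Answer: ####.
###..
.#...
.##..
####.
..##.
..##.
..##.

Derivation:
Drop 1: I rot1 at col 2 lands with bottom-row=0; cleared 0 line(s) (total 0); column heights now [0 0 4 0 0], max=4
Drop 2: S rot0 at col 0 lands with bottom-row=3; cleared 0 line(s) (total 0); column heights now [4 5 5 0 0], max=5
Drop 3: T rot2 at col 0 lands with bottom-row=5; cleared 0 line(s) (total 0); column heights now [7 7 7 0 0], max=7
Drop 4: I rot3 at col 3 lands with bottom-row=0; cleared 0 line(s) (total 0); column heights now [7 7 7 4 0], max=7
Drop 5: I rot0 at col 0 lands with bottom-row=7; cleared 0 line(s) (total 0); column heights now [8 8 8 8 0], max=8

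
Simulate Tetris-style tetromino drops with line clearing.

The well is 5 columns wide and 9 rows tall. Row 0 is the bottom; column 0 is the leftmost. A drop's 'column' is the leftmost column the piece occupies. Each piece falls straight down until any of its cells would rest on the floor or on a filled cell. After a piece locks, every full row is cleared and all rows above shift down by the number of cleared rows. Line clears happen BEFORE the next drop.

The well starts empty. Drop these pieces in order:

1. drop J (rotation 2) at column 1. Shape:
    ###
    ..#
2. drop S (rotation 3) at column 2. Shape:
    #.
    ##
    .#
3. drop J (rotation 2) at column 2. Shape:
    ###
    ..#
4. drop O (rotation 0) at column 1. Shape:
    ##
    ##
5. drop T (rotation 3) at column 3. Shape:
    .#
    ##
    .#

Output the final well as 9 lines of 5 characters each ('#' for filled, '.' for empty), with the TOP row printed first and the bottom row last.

Answer: ....#
.####
.##.#
..###
..#.#
..##.
...#.
.###.
...#.

Derivation:
Drop 1: J rot2 at col 1 lands with bottom-row=0; cleared 0 line(s) (total 0); column heights now [0 2 2 2 0], max=2
Drop 2: S rot3 at col 2 lands with bottom-row=2; cleared 0 line(s) (total 0); column heights now [0 2 5 4 0], max=5
Drop 3: J rot2 at col 2 lands with bottom-row=4; cleared 0 line(s) (total 0); column heights now [0 2 6 6 6], max=6
Drop 4: O rot0 at col 1 lands with bottom-row=6; cleared 0 line(s) (total 0); column heights now [0 8 8 6 6], max=8
Drop 5: T rot3 at col 3 lands with bottom-row=6; cleared 0 line(s) (total 0); column heights now [0 8 8 8 9], max=9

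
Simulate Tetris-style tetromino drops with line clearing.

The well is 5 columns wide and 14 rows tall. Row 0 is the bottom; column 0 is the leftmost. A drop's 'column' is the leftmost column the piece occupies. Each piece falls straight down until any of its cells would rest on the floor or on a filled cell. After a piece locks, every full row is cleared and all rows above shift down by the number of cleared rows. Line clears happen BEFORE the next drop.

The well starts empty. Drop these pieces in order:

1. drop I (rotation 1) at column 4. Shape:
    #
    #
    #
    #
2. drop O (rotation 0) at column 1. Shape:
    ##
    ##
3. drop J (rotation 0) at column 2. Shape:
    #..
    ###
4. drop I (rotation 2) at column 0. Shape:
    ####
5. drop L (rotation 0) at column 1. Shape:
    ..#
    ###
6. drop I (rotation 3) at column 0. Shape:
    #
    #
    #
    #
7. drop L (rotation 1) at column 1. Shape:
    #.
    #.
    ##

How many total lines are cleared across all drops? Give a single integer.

Answer: 0

Derivation:
Drop 1: I rot1 at col 4 lands with bottom-row=0; cleared 0 line(s) (total 0); column heights now [0 0 0 0 4], max=4
Drop 2: O rot0 at col 1 lands with bottom-row=0; cleared 0 line(s) (total 0); column heights now [0 2 2 0 4], max=4
Drop 3: J rot0 at col 2 lands with bottom-row=4; cleared 0 line(s) (total 0); column heights now [0 2 6 5 5], max=6
Drop 4: I rot2 at col 0 lands with bottom-row=6; cleared 0 line(s) (total 0); column heights now [7 7 7 7 5], max=7
Drop 5: L rot0 at col 1 lands with bottom-row=7; cleared 0 line(s) (total 0); column heights now [7 8 8 9 5], max=9
Drop 6: I rot3 at col 0 lands with bottom-row=7; cleared 0 line(s) (total 0); column heights now [11 8 8 9 5], max=11
Drop 7: L rot1 at col 1 lands with bottom-row=8; cleared 0 line(s) (total 0); column heights now [11 11 9 9 5], max=11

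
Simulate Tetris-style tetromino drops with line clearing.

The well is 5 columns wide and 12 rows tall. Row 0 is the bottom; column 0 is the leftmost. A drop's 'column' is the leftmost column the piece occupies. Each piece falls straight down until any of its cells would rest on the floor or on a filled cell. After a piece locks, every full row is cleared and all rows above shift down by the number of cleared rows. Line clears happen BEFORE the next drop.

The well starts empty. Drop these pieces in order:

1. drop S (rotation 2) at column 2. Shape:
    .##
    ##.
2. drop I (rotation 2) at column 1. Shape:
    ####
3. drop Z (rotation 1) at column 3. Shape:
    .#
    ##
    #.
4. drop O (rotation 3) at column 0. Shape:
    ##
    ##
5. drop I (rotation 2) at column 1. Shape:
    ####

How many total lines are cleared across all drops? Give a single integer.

Answer: 0

Derivation:
Drop 1: S rot2 at col 2 lands with bottom-row=0; cleared 0 line(s) (total 0); column heights now [0 0 1 2 2], max=2
Drop 2: I rot2 at col 1 lands with bottom-row=2; cleared 0 line(s) (total 0); column heights now [0 3 3 3 3], max=3
Drop 3: Z rot1 at col 3 lands with bottom-row=3; cleared 0 line(s) (total 0); column heights now [0 3 3 5 6], max=6
Drop 4: O rot3 at col 0 lands with bottom-row=3; cleared 0 line(s) (total 0); column heights now [5 5 3 5 6], max=6
Drop 5: I rot2 at col 1 lands with bottom-row=6; cleared 0 line(s) (total 0); column heights now [5 7 7 7 7], max=7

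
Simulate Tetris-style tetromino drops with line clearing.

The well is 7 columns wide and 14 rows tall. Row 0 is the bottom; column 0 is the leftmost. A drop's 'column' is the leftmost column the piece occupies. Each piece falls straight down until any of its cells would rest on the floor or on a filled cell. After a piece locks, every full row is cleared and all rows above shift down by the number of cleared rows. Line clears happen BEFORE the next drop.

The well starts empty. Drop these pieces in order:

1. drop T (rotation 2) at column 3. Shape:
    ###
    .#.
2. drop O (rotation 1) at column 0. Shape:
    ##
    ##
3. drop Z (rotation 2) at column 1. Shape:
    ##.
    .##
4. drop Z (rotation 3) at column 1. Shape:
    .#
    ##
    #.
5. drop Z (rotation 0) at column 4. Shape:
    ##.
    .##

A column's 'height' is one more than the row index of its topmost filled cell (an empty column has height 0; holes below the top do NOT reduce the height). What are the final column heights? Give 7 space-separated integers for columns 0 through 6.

Answer: 2 6 7 3 4 4 3

Derivation:
Drop 1: T rot2 at col 3 lands with bottom-row=0; cleared 0 line(s) (total 0); column heights now [0 0 0 2 2 2 0], max=2
Drop 2: O rot1 at col 0 lands with bottom-row=0; cleared 0 line(s) (total 0); column heights now [2 2 0 2 2 2 0], max=2
Drop 3: Z rot2 at col 1 lands with bottom-row=2; cleared 0 line(s) (total 0); column heights now [2 4 4 3 2 2 0], max=4
Drop 4: Z rot3 at col 1 lands with bottom-row=4; cleared 0 line(s) (total 0); column heights now [2 6 7 3 2 2 0], max=7
Drop 5: Z rot0 at col 4 lands with bottom-row=2; cleared 0 line(s) (total 0); column heights now [2 6 7 3 4 4 3], max=7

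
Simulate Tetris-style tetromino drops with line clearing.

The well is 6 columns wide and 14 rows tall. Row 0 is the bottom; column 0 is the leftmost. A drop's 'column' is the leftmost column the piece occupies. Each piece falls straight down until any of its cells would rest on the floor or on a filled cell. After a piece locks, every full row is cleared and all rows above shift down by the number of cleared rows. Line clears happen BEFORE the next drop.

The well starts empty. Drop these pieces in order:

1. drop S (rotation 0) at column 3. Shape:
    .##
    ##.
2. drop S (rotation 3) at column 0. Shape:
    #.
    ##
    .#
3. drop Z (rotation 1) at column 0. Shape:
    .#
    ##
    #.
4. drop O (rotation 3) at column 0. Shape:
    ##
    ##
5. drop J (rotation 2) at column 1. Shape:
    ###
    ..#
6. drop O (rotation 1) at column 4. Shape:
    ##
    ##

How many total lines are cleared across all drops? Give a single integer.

Answer: 0

Derivation:
Drop 1: S rot0 at col 3 lands with bottom-row=0; cleared 0 line(s) (total 0); column heights now [0 0 0 1 2 2], max=2
Drop 2: S rot3 at col 0 lands with bottom-row=0; cleared 0 line(s) (total 0); column heights now [3 2 0 1 2 2], max=3
Drop 3: Z rot1 at col 0 lands with bottom-row=3; cleared 0 line(s) (total 0); column heights now [5 6 0 1 2 2], max=6
Drop 4: O rot3 at col 0 lands with bottom-row=6; cleared 0 line(s) (total 0); column heights now [8 8 0 1 2 2], max=8
Drop 5: J rot2 at col 1 lands with bottom-row=7; cleared 0 line(s) (total 0); column heights now [8 9 9 9 2 2], max=9
Drop 6: O rot1 at col 4 lands with bottom-row=2; cleared 0 line(s) (total 0); column heights now [8 9 9 9 4 4], max=9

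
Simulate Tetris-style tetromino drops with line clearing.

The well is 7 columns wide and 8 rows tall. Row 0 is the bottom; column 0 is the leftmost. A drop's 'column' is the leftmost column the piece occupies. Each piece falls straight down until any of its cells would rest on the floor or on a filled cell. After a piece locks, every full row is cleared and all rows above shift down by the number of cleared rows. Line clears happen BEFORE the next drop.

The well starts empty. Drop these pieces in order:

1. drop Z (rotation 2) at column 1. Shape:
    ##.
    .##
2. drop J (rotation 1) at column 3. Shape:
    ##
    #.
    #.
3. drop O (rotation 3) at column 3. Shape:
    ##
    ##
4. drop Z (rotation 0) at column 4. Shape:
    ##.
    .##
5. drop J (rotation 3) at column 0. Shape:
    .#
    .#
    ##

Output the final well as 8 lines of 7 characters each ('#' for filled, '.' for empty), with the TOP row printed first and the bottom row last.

Drop 1: Z rot2 at col 1 lands with bottom-row=0; cleared 0 line(s) (total 0); column heights now [0 2 2 1 0 0 0], max=2
Drop 2: J rot1 at col 3 lands with bottom-row=1; cleared 0 line(s) (total 0); column heights now [0 2 2 4 4 0 0], max=4
Drop 3: O rot3 at col 3 lands with bottom-row=4; cleared 0 line(s) (total 0); column heights now [0 2 2 6 6 0 0], max=6
Drop 4: Z rot0 at col 4 lands with bottom-row=5; cleared 0 line(s) (total 0); column heights now [0 2 2 6 7 7 6], max=7
Drop 5: J rot3 at col 0 lands with bottom-row=2; cleared 0 line(s) (total 0); column heights now [3 5 2 6 7 7 6], max=7

Answer: .......
....##.
...####
.#.##..
.#.##..
##.#...
.###...
..##...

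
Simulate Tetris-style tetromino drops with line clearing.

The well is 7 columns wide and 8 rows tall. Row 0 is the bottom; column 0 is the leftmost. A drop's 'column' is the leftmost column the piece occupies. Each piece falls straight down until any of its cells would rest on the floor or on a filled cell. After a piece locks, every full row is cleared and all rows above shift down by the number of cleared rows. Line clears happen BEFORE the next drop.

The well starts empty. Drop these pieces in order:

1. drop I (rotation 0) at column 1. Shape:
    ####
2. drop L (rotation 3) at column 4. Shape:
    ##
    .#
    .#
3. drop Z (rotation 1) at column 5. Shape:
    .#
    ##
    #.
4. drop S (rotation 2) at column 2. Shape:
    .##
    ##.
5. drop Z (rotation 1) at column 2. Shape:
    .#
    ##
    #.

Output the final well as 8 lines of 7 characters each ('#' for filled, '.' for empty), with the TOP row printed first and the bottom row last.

Drop 1: I rot0 at col 1 lands with bottom-row=0; cleared 0 line(s) (total 0); column heights now [0 1 1 1 1 0 0], max=1
Drop 2: L rot3 at col 4 lands with bottom-row=0; cleared 0 line(s) (total 0); column heights now [0 1 1 1 3 3 0], max=3
Drop 3: Z rot1 at col 5 lands with bottom-row=3; cleared 0 line(s) (total 0); column heights now [0 1 1 1 3 5 6], max=6
Drop 4: S rot2 at col 2 lands with bottom-row=2; cleared 0 line(s) (total 0); column heights now [0 1 3 4 4 5 6], max=6
Drop 5: Z rot1 at col 2 lands with bottom-row=3; cleared 0 line(s) (total 0); column heights now [0 1 5 6 4 5 6], max=6

Answer: .......
.......
...#..#
..##.##
..####.
..####.
.....#.
.#####.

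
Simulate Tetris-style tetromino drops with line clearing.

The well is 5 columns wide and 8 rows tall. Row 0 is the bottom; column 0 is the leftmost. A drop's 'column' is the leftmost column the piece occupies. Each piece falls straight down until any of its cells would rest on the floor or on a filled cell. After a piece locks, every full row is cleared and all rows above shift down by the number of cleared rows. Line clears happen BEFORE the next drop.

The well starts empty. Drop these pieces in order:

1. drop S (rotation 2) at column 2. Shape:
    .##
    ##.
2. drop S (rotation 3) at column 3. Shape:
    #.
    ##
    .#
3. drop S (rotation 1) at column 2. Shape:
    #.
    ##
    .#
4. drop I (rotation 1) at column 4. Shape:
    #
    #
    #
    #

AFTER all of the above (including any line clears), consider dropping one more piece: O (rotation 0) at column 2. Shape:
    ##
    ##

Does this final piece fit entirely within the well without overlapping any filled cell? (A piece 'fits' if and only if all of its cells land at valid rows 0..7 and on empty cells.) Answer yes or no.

Answer: no

Derivation:
Drop 1: S rot2 at col 2 lands with bottom-row=0; cleared 0 line(s) (total 0); column heights now [0 0 1 2 2], max=2
Drop 2: S rot3 at col 3 lands with bottom-row=2; cleared 0 line(s) (total 0); column heights now [0 0 1 5 4], max=5
Drop 3: S rot1 at col 2 lands with bottom-row=5; cleared 0 line(s) (total 0); column heights now [0 0 8 7 4], max=8
Drop 4: I rot1 at col 4 lands with bottom-row=4; cleared 0 line(s) (total 0); column heights now [0 0 8 7 8], max=8
Test piece O rot0 at col 2 (width 2): heights before test = [0 0 8 7 8]; fits = False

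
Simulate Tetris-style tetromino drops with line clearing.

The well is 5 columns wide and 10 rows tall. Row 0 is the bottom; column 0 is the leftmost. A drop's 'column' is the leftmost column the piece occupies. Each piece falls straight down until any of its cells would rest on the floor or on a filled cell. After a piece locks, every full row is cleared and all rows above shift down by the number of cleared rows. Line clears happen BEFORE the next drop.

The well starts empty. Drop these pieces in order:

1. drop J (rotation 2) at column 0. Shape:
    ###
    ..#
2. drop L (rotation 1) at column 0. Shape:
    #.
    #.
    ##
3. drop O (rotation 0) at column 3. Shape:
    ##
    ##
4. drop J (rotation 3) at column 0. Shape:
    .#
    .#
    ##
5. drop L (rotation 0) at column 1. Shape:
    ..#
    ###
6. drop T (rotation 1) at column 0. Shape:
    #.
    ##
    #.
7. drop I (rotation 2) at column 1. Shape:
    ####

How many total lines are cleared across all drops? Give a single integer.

Answer: 2

Derivation:
Drop 1: J rot2 at col 0 lands with bottom-row=0; cleared 0 line(s) (total 0); column heights now [2 2 2 0 0], max=2
Drop 2: L rot1 at col 0 lands with bottom-row=2; cleared 0 line(s) (total 0); column heights now [5 3 2 0 0], max=5
Drop 3: O rot0 at col 3 lands with bottom-row=0; cleared 1 line(s) (total 1); column heights now [4 2 1 1 1], max=4
Drop 4: J rot3 at col 0 lands with bottom-row=4; cleared 0 line(s) (total 1); column heights now [5 7 1 1 1], max=7
Drop 5: L rot0 at col 1 lands with bottom-row=7; cleared 0 line(s) (total 1); column heights now [5 8 8 9 1], max=9
Drop 6: T rot1 at col 0 lands with bottom-row=7; cleared 0 line(s) (total 1); column heights now [10 9 8 9 1], max=10
Drop 7: I rot2 at col 1 lands with bottom-row=9; cleared 1 line(s) (total 2); column heights now [9 9 8 9 1], max=9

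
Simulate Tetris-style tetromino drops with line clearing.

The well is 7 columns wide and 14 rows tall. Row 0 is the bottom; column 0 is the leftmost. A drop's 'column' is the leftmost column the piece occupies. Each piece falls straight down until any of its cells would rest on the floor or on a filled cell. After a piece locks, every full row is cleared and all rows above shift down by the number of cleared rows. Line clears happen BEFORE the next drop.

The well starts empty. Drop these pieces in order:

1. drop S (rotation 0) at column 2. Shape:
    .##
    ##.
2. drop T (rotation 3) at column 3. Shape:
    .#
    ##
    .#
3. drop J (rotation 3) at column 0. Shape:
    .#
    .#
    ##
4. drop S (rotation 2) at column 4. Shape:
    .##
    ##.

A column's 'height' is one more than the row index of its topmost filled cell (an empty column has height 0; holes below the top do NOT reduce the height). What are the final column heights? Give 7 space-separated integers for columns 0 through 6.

Answer: 1 3 1 4 6 7 7

Derivation:
Drop 1: S rot0 at col 2 lands with bottom-row=0; cleared 0 line(s) (total 0); column heights now [0 0 1 2 2 0 0], max=2
Drop 2: T rot3 at col 3 lands with bottom-row=2; cleared 0 line(s) (total 0); column heights now [0 0 1 4 5 0 0], max=5
Drop 3: J rot3 at col 0 lands with bottom-row=0; cleared 0 line(s) (total 0); column heights now [1 3 1 4 5 0 0], max=5
Drop 4: S rot2 at col 4 lands with bottom-row=5; cleared 0 line(s) (total 0); column heights now [1 3 1 4 6 7 7], max=7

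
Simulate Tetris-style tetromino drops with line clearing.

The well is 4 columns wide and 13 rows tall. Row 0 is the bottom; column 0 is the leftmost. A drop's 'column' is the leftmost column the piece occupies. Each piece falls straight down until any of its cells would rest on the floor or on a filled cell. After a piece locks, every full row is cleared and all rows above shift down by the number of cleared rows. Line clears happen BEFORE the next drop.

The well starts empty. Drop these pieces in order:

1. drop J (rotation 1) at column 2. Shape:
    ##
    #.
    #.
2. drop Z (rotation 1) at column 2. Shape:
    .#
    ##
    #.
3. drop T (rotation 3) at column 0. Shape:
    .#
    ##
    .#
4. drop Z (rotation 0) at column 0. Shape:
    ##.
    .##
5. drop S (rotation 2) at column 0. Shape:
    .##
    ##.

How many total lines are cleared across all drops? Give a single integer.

Answer: 0

Derivation:
Drop 1: J rot1 at col 2 lands with bottom-row=0; cleared 0 line(s) (total 0); column heights now [0 0 3 3], max=3
Drop 2: Z rot1 at col 2 lands with bottom-row=3; cleared 0 line(s) (total 0); column heights now [0 0 5 6], max=6
Drop 3: T rot3 at col 0 lands with bottom-row=0; cleared 0 line(s) (total 0); column heights now [2 3 5 6], max=6
Drop 4: Z rot0 at col 0 lands with bottom-row=5; cleared 0 line(s) (total 0); column heights now [7 7 6 6], max=7
Drop 5: S rot2 at col 0 lands with bottom-row=7; cleared 0 line(s) (total 0); column heights now [8 9 9 6], max=9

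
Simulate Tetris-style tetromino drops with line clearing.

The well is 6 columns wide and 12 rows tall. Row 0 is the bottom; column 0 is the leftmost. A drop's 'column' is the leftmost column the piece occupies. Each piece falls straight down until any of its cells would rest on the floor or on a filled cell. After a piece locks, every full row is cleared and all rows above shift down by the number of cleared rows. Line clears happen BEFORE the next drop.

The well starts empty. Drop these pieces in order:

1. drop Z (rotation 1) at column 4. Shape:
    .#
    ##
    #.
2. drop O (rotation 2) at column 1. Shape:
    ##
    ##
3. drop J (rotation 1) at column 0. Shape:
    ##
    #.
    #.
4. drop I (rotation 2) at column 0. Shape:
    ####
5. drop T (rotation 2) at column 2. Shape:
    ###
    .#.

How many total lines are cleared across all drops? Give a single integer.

Drop 1: Z rot1 at col 4 lands with bottom-row=0; cleared 0 line(s) (total 0); column heights now [0 0 0 0 2 3], max=3
Drop 2: O rot2 at col 1 lands with bottom-row=0; cleared 0 line(s) (total 0); column heights now [0 2 2 0 2 3], max=3
Drop 3: J rot1 at col 0 lands with bottom-row=0; cleared 0 line(s) (total 0); column heights now [3 3 2 0 2 3], max=3
Drop 4: I rot2 at col 0 lands with bottom-row=3; cleared 0 line(s) (total 0); column heights now [4 4 4 4 2 3], max=4
Drop 5: T rot2 at col 2 lands with bottom-row=4; cleared 0 line(s) (total 0); column heights now [4 4 6 6 6 3], max=6

Answer: 0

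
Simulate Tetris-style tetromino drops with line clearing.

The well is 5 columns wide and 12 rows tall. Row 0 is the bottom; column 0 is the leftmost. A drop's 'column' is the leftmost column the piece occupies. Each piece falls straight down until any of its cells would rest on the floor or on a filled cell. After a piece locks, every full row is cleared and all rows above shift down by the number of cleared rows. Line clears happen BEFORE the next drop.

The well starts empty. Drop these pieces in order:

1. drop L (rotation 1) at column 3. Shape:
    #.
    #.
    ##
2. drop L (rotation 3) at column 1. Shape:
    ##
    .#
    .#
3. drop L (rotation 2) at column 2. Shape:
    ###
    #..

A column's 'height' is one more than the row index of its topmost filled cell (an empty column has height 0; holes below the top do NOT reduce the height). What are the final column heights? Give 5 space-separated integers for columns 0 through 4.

Answer: 0 3 5 5 5

Derivation:
Drop 1: L rot1 at col 3 lands with bottom-row=0; cleared 0 line(s) (total 0); column heights now [0 0 0 3 1], max=3
Drop 2: L rot3 at col 1 lands with bottom-row=0; cleared 0 line(s) (total 0); column heights now [0 3 3 3 1], max=3
Drop 3: L rot2 at col 2 lands with bottom-row=3; cleared 0 line(s) (total 0); column heights now [0 3 5 5 5], max=5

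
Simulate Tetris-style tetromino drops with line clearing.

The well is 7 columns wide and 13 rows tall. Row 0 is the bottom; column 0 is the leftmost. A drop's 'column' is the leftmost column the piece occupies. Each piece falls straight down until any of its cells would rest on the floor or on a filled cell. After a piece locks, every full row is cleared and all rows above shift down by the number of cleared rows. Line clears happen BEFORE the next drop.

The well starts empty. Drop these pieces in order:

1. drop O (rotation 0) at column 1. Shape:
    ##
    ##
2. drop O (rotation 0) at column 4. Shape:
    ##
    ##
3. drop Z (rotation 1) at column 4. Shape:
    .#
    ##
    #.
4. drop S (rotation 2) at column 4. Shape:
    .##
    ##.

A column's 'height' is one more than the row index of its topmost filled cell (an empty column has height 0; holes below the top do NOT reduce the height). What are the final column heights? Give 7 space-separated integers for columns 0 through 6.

Answer: 0 2 2 0 6 7 7

Derivation:
Drop 1: O rot0 at col 1 lands with bottom-row=0; cleared 0 line(s) (total 0); column heights now [0 2 2 0 0 0 0], max=2
Drop 2: O rot0 at col 4 lands with bottom-row=0; cleared 0 line(s) (total 0); column heights now [0 2 2 0 2 2 0], max=2
Drop 3: Z rot1 at col 4 lands with bottom-row=2; cleared 0 line(s) (total 0); column heights now [0 2 2 0 4 5 0], max=5
Drop 4: S rot2 at col 4 lands with bottom-row=5; cleared 0 line(s) (total 0); column heights now [0 2 2 0 6 7 7], max=7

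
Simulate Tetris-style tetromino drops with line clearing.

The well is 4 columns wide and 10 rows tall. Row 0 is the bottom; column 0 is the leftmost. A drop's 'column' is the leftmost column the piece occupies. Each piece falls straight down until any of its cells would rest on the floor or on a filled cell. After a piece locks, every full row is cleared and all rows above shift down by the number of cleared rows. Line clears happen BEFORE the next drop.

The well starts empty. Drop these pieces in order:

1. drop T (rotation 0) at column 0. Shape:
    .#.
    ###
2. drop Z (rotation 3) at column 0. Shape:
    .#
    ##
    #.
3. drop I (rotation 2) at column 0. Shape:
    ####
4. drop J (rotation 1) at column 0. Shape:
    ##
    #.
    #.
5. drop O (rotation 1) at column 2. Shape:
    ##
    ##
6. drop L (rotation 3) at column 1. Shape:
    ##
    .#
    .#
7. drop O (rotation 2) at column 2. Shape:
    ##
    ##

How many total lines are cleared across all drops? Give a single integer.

Answer: 3

Derivation:
Drop 1: T rot0 at col 0 lands with bottom-row=0; cleared 0 line(s) (total 0); column heights now [1 2 1 0], max=2
Drop 2: Z rot3 at col 0 lands with bottom-row=1; cleared 0 line(s) (total 0); column heights now [3 4 1 0], max=4
Drop 3: I rot2 at col 0 lands with bottom-row=4; cleared 1 line(s) (total 1); column heights now [3 4 1 0], max=4
Drop 4: J rot1 at col 0 lands with bottom-row=3; cleared 0 line(s) (total 1); column heights now [6 6 1 0], max=6
Drop 5: O rot1 at col 2 lands with bottom-row=1; cleared 2 line(s) (total 3); column heights now [4 4 1 0], max=4
Drop 6: L rot3 at col 1 lands with bottom-row=2; cleared 0 line(s) (total 3); column heights now [4 5 5 0], max=5
Drop 7: O rot2 at col 2 lands with bottom-row=5; cleared 0 line(s) (total 3); column heights now [4 5 7 7], max=7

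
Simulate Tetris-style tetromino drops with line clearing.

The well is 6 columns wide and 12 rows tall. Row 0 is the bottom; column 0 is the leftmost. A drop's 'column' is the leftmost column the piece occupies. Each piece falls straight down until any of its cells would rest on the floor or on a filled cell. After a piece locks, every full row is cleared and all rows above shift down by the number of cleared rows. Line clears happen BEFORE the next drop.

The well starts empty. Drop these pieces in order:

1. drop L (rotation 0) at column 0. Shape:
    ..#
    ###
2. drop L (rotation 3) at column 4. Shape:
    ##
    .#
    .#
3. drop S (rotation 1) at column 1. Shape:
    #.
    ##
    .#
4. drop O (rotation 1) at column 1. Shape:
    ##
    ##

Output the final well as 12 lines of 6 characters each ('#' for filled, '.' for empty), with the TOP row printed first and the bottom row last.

Answer: ......
......
......
......
......
.##...
.##...
.#....
.##...
..#.##
..#..#
###..#

Derivation:
Drop 1: L rot0 at col 0 lands with bottom-row=0; cleared 0 line(s) (total 0); column heights now [1 1 2 0 0 0], max=2
Drop 2: L rot3 at col 4 lands with bottom-row=0; cleared 0 line(s) (total 0); column heights now [1 1 2 0 3 3], max=3
Drop 3: S rot1 at col 1 lands with bottom-row=2; cleared 0 line(s) (total 0); column heights now [1 5 4 0 3 3], max=5
Drop 4: O rot1 at col 1 lands with bottom-row=5; cleared 0 line(s) (total 0); column heights now [1 7 7 0 3 3], max=7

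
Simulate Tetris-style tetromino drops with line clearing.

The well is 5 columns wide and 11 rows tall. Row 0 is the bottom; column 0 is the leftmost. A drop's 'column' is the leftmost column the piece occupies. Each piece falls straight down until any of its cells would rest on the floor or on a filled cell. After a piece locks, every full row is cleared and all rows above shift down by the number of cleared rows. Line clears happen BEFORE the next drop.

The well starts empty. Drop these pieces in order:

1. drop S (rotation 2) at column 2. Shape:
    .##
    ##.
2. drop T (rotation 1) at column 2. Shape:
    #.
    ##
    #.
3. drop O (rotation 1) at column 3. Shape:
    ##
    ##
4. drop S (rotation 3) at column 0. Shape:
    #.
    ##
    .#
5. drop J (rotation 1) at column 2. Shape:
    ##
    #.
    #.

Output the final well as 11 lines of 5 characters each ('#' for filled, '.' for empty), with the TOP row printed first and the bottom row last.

Answer: .....
.....
.....
.....
.....
..##.
..#..
..###
..###
#.##.
.###.

Derivation:
Drop 1: S rot2 at col 2 lands with bottom-row=0; cleared 0 line(s) (total 0); column heights now [0 0 1 2 2], max=2
Drop 2: T rot1 at col 2 lands with bottom-row=1; cleared 0 line(s) (total 0); column heights now [0 0 4 3 2], max=4
Drop 3: O rot1 at col 3 lands with bottom-row=3; cleared 0 line(s) (total 0); column heights now [0 0 4 5 5], max=5
Drop 4: S rot3 at col 0 lands with bottom-row=0; cleared 1 line(s) (total 1); column heights now [2 1 3 4 4], max=4
Drop 5: J rot1 at col 2 lands with bottom-row=3; cleared 0 line(s) (total 1); column heights now [2 1 6 6 4], max=6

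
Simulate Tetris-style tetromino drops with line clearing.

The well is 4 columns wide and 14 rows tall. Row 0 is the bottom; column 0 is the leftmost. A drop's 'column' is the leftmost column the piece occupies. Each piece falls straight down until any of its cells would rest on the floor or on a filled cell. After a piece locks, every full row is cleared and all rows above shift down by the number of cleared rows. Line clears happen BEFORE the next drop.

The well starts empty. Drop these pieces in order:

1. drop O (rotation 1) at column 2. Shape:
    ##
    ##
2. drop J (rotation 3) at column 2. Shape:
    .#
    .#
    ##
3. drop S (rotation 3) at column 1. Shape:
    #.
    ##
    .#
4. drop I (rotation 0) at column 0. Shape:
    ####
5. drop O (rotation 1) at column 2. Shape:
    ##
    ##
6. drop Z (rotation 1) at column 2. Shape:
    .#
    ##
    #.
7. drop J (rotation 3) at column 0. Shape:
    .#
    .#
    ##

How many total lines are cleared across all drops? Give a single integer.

Drop 1: O rot1 at col 2 lands with bottom-row=0; cleared 0 line(s) (total 0); column heights now [0 0 2 2], max=2
Drop 2: J rot3 at col 2 lands with bottom-row=2; cleared 0 line(s) (total 0); column heights now [0 0 3 5], max=5
Drop 3: S rot3 at col 1 lands with bottom-row=3; cleared 0 line(s) (total 0); column heights now [0 6 5 5], max=6
Drop 4: I rot0 at col 0 lands with bottom-row=6; cleared 1 line(s) (total 1); column heights now [0 6 5 5], max=6
Drop 5: O rot1 at col 2 lands with bottom-row=5; cleared 0 line(s) (total 1); column heights now [0 6 7 7], max=7
Drop 6: Z rot1 at col 2 lands with bottom-row=7; cleared 0 line(s) (total 1); column heights now [0 6 9 10], max=10
Drop 7: J rot3 at col 0 lands with bottom-row=6; cleared 1 line(s) (total 2); column heights now [0 8 8 9], max=9

Answer: 2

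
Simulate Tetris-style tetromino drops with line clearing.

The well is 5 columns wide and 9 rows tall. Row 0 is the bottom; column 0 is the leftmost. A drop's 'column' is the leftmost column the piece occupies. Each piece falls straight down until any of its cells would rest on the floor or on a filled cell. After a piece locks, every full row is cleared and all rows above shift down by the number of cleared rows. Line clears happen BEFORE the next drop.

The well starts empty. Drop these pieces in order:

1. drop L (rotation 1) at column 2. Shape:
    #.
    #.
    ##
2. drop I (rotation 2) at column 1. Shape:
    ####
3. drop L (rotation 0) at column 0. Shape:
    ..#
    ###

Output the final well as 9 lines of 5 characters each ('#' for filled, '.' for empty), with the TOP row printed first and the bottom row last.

Answer: .....
.....
.....
..#..
###..
.####
..#..
..#..
..##.

Derivation:
Drop 1: L rot1 at col 2 lands with bottom-row=0; cleared 0 line(s) (total 0); column heights now [0 0 3 1 0], max=3
Drop 2: I rot2 at col 1 lands with bottom-row=3; cleared 0 line(s) (total 0); column heights now [0 4 4 4 4], max=4
Drop 3: L rot0 at col 0 lands with bottom-row=4; cleared 0 line(s) (total 0); column heights now [5 5 6 4 4], max=6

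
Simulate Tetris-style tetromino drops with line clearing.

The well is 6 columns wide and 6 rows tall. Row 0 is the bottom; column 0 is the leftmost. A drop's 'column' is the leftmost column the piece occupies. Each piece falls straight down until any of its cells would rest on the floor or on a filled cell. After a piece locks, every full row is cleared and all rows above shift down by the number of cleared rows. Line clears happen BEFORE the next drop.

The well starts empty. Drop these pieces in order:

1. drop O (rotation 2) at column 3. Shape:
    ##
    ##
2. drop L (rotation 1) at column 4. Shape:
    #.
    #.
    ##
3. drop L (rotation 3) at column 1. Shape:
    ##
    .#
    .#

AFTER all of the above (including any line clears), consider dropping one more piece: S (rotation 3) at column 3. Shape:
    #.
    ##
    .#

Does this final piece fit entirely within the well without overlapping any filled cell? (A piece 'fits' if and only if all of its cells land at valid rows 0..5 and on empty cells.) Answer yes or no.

Answer: no

Derivation:
Drop 1: O rot2 at col 3 lands with bottom-row=0; cleared 0 line(s) (total 0); column heights now [0 0 0 2 2 0], max=2
Drop 2: L rot1 at col 4 lands with bottom-row=2; cleared 0 line(s) (total 0); column heights now [0 0 0 2 5 3], max=5
Drop 3: L rot3 at col 1 lands with bottom-row=0; cleared 0 line(s) (total 0); column heights now [0 3 3 2 5 3], max=5
Test piece S rot3 at col 3 (width 2): heights before test = [0 3 3 2 5 3]; fits = False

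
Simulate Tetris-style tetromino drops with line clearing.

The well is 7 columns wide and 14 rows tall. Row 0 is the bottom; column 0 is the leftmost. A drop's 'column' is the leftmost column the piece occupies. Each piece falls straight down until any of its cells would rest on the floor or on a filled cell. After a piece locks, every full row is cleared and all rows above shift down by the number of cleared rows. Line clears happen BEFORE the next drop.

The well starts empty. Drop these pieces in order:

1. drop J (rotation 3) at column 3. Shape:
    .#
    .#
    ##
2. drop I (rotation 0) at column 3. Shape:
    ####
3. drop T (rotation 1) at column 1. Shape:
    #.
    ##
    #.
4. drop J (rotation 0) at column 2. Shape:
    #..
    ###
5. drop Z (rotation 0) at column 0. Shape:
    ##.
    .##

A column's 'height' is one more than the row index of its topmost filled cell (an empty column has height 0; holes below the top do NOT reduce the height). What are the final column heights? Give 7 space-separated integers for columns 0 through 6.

Drop 1: J rot3 at col 3 lands with bottom-row=0; cleared 0 line(s) (total 0); column heights now [0 0 0 1 3 0 0], max=3
Drop 2: I rot0 at col 3 lands with bottom-row=3; cleared 0 line(s) (total 0); column heights now [0 0 0 4 4 4 4], max=4
Drop 3: T rot1 at col 1 lands with bottom-row=0; cleared 0 line(s) (total 0); column heights now [0 3 2 4 4 4 4], max=4
Drop 4: J rot0 at col 2 lands with bottom-row=4; cleared 0 line(s) (total 0); column heights now [0 3 6 5 5 4 4], max=6
Drop 5: Z rot0 at col 0 lands with bottom-row=6; cleared 0 line(s) (total 0); column heights now [8 8 7 5 5 4 4], max=8

Answer: 8 8 7 5 5 4 4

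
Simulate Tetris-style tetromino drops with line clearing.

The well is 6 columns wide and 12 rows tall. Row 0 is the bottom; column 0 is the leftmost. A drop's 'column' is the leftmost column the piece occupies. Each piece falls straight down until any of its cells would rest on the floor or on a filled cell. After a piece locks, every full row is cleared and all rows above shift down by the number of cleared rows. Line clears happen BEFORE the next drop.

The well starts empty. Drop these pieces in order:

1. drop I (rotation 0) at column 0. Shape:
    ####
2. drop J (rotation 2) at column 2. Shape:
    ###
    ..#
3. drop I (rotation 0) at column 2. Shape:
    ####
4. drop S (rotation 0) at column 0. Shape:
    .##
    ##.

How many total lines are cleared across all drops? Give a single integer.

Answer: 1

Derivation:
Drop 1: I rot0 at col 0 lands with bottom-row=0; cleared 0 line(s) (total 0); column heights now [1 1 1 1 0 0], max=1
Drop 2: J rot2 at col 2 lands with bottom-row=0; cleared 0 line(s) (total 0); column heights now [1 1 2 2 2 0], max=2
Drop 3: I rot0 at col 2 lands with bottom-row=2; cleared 0 line(s) (total 0); column heights now [1 1 3 3 3 3], max=3
Drop 4: S rot0 at col 0 lands with bottom-row=2; cleared 1 line(s) (total 1); column heights now [1 3 3 2 2 0], max=3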